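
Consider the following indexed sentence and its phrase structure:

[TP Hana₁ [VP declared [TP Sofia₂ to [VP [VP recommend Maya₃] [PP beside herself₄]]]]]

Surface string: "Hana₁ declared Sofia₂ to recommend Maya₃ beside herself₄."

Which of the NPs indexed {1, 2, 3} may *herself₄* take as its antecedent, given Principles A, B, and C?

*herself* is an anaphor, so Principle A applies: it must be bound in its binding domain.
Binding domain of *herself₄*: the embedded TP, whose subject is Sofia₂.
*Hana₁* c-commands the anaphor but is outside its binding domain → cannot satisfy Principle A.
*Sofia₂* c-commands the anaphor within its binding domain → licit binder.
*Maya₃* does not c-command the anaphor → cannot bind it.

{2}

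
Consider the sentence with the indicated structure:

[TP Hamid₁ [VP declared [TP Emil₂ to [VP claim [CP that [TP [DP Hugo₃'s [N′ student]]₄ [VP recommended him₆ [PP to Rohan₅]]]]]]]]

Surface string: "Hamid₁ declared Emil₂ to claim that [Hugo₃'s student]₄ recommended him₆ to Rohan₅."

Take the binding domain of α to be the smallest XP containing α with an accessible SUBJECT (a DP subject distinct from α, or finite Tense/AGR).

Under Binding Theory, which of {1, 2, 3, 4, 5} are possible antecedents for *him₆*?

*him* is a pronoun, so Principle B applies: it must be free in its binding domain.
Binding domain of *him₆*: the embedded TP, whose subject is [Hugo₃'s student]₄.
*Hamid₁* c-commands the pronoun but from outside its binding domain, and is not c-commanded by it → coindexation permitted.
*Emil₂* c-commands the pronoun but from outside its binding domain, and is not c-commanded by it → coindexation permitted.
*Hugo₃* and the pronoun do not c-command one another → neither Principle B nor Principle C is at stake; coindexation permitted.
*[Hugo₃'s student]₄* c-commands the pronoun within its binding domain → coindexation would violate Principle B.
*Rohan₅*: the pronoun c-commands this R-expression → coindexation would violate Principle C on *Rohan₅*.

{1, 2, 3}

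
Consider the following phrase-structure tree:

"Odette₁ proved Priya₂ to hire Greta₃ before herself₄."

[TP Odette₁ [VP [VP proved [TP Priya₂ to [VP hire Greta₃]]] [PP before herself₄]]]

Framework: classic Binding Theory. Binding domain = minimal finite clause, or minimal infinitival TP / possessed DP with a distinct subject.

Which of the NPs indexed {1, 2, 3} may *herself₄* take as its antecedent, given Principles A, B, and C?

*herself* is an anaphor, so Principle A applies: it must be bound in its binding domain.
Binding domain of *herself₄*: the matrix TP, whose subject is Odette₁.
*Odette₁* c-commands the anaphor within its binding domain → licit binder.
*Priya₂* does not c-command the anaphor → cannot bind it.
*Greta₃* does not c-command the anaphor → cannot bind it.

{1}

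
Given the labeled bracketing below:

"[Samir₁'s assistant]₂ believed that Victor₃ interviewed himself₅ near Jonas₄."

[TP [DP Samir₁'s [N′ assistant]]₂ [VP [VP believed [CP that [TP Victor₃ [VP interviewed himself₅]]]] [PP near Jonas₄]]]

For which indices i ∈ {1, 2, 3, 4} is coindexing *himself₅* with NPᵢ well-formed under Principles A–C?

{3}

*himself* is an anaphor, so Principle A applies: it must be bound in its binding domain.
Binding domain of *himself₅*: the embedded TP, whose subject is Victor₃.
*Samir₁* does not c-command the anaphor → cannot bind it.
*[Samir₁'s assistant]₂* c-commands the anaphor but is outside its binding domain → cannot satisfy Principle A.
*Victor₃* c-commands the anaphor within its binding domain → licit binder.
*Jonas₄* does not c-command the anaphor → cannot bind it.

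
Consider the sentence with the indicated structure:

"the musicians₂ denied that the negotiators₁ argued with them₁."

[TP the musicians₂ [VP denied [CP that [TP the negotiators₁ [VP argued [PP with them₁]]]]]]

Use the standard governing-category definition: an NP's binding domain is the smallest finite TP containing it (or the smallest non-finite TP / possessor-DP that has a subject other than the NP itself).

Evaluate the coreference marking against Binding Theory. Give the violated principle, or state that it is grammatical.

Principle B

The two coindexed NPs are *the negotiators₁* and *them₁*.
*them₁* is a pronoun. Its binding domain is the embedded TP, whose subject is the negotiators₁.
*the negotiators₁* c-commands it within that domain and carries the same index.
The pronoun is locally bound → Principle B violation.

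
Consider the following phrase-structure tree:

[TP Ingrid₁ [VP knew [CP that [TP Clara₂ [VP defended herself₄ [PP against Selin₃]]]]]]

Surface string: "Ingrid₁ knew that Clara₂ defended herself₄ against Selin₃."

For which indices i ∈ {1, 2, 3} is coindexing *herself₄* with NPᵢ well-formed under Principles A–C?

{2}

*herself* is an anaphor, so Principle A applies: it must be bound in its binding domain.
Binding domain of *herself₄*: the embedded TP, whose subject is Clara₂.
*Ingrid₁* c-commands the anaphor but is outside its binding domain → cannot satisfy Principle A.
*Clara₂* c-commands the anaphor within its binding domain → licit binder.
*Selin₃* does not c-command the anaphor → cannot bind it.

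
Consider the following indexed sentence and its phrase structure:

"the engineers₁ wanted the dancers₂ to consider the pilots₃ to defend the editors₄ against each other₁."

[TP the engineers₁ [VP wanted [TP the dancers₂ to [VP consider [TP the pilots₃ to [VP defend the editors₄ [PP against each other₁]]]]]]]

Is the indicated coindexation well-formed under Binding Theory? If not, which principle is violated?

Principle A

The two coindexed NPs are *the engineers₁* and *each other₁*.
*each other₁* is an anaphor. Principle A requires it to be bound within its binding domain — the embedded TP, whose subject is the pilots₃.
Within that domain it is c-commanded by *the pilots₃*, *the editors₄*, none of which share its index.
*the engineers₁* does c-command the anaphor, but from outside its binding domain.
The anaphor is unbound in its domain → Principle A violation.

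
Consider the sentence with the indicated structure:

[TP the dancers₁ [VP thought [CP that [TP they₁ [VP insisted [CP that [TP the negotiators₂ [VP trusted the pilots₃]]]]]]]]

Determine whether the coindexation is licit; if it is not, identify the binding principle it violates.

The two coindexed NPs are *the dancers₁* and *they₁*.
*they₁* is a pronoun; nothing c-commands it within its binding domain (the embedded TP.), so Principle B holds trivially.
*the dancers₁* is an R-expression; *they₁* does not c-command it, and no other NP shares its index, so Principle C is satisfied.
All principles are respected.

grammatical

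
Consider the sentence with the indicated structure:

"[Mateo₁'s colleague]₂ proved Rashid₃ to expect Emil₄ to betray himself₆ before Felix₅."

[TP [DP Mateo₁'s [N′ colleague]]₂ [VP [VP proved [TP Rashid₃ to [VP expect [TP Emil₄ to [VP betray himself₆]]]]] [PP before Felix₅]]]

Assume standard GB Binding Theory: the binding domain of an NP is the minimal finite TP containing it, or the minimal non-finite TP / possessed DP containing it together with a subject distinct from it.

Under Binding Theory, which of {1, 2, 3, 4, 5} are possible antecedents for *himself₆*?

{4}

*himself* is an anaphor, so Principle A applies: it must be bound in its binding domain.
Binding domain of *himself₆*: the embedded TP, whose subject is Emil₄.
*Mateo₁* does not c-command the anaphor → cannot bind it.
*[Mateo₁'s colleague]₂* c-commands the anaphor but is outside its binding domain → cannot satisfy Principle A.
*Rashid₃* c-commands the anaphor but is outside its binding domain → cannot satisfy Principle A.
*Emil₄* c-commands the anaphor within its binding domain → licit binder.
*Felix₅* does not c-command the anaphor → cannot bind it.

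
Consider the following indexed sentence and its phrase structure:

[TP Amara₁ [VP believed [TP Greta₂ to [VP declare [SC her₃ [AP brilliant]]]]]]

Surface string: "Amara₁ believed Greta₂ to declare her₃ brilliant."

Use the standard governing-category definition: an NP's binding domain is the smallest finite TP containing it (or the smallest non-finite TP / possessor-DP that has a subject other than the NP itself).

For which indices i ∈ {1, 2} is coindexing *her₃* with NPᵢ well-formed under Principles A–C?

*her* is a pronoun, so Principle B applies: it must be free in its binding domain.
Binding domain of *her₃*: the embedded TP, whose subject is Greta₂.
*Amara₁* c-commands the pronoun but from outside its binding domain, and is not c-commanded by it → coindexation permitted.
*Greta₂* c-commands the pronoun within its binding domain → coindexation would violate Principle B.

{1}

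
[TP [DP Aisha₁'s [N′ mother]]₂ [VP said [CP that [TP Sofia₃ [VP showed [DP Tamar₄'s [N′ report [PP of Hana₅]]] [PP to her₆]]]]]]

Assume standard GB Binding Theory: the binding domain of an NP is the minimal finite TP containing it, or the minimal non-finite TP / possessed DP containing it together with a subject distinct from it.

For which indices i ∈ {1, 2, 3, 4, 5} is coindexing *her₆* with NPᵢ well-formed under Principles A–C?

{1, 2, 4, 5}

*her* is a pronoun, so Principle B applies: it must be free in its binding domain.
Binding domain of *her₆*: the embedded TP, whose subject is Sofia₃.
*Aisha₁* and the pronoun do not c-command one another → neither Principle B nor Principle C is at stake; coindexation permitted.
*[Aisha₁'s mother]₂* c-commands the pronoun but from outside its binding domain, and is not c-commanded by it → coindexation permitted.
*Sofia₃* c-commands the pronoun within its binding domain → coindexation would violate Principle B.
*Tamar₄* and the pronoun do not c-command one another → neither Principle B nor Principle C is at stake; coindexation permitted.
*Hana₅* and the pronoun do not c-command one another → neither Principle B nor Principle C is at stake; coindexation permitted.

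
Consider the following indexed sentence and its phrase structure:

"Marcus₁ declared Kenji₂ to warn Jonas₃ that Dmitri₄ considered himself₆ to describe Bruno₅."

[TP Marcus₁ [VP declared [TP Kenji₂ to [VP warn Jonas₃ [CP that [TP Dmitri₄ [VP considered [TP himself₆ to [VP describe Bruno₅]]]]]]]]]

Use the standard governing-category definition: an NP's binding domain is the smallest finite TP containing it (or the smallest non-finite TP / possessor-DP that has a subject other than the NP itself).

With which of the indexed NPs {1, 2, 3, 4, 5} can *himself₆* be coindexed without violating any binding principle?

{4}

*himself* is an anaphor, so Principle A applies: it must be bound in its binding domain.
Binding domain of *himself₆*: the embedded TP, whose subject is Dmitri₄.
*Marcus₁* c-commands the anaphor but is outside its binding domain → cannot satisfy Principle A.
*Kenji₂* c-commands the anaphor but is outside its binding domain → cannot satisfy Principle A.
*Jonas₃* c-commands the anaphor but is outside its binding domain → cannot satisfy Principle A.
*Dmitri₄* c-commands the anaphor within its binding domain → licit binder.
*Bruno₅* does not c-command the anaphor → cannot bind it.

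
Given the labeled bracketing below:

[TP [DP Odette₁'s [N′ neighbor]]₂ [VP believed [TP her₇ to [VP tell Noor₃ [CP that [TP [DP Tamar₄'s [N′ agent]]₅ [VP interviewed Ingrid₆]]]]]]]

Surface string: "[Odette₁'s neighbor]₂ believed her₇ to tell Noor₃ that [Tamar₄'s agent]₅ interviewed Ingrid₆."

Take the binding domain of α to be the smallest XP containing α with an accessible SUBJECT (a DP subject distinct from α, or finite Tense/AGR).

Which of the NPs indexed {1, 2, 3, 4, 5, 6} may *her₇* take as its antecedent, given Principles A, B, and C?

*her* is a pronoun, so Principle B applies: it must be free in its binding domain.
Binding domain of *her₇*: the matrix TP, whose subject is [Odette₁'s neighbor]₂.
*Odette₁* and the pronoun do not c-command one another → neither Principle B nor Principle C is at stake; coindexation permitted.
*[Odette₁'s neighbor]₂* c-commands the pronoun within its binding domain → coindexation would violate Principle B.
*Noor₃*: the pronoun c-commands this R-expression → coindexation would violate Principle C on *Noor₃*.
*Tamar₄*: the pronoun c-commands this R-expression → coindexation would violate Principle C on *Tamar₄*.
*[Tamar₄'s agent]₅*: the pronoun c-commands this R-expression → coindexation would violate Principle C on *[Tamar₄'s agent]₅*.
*Ingrid₆*: the pronoun c-commands this R-expression → coindexation would violate Principle C on *Ingrid₆*.

{1}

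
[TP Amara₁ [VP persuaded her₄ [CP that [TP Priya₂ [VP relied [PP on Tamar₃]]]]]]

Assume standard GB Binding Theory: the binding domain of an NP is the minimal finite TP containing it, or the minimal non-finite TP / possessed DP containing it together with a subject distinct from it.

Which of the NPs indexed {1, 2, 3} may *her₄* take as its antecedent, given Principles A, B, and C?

none

*her* is a pronoun, so Principle B applies: it must be free in its binding domain.
Binding domain of *her₄*: the matrix TP, whose subject is Amara₁.
*Amara₁* c-commands the pronoun within its binding domain → coindexation would violate Principle B.
*Priya₂*: the pronoun c-commands this R-expression → coindexation would violate Principle C on *Priya₂*.
*Tamar₃*: the pronoun c-commands this R-expression → coindexation would violate Principle C on *Tamar₃*.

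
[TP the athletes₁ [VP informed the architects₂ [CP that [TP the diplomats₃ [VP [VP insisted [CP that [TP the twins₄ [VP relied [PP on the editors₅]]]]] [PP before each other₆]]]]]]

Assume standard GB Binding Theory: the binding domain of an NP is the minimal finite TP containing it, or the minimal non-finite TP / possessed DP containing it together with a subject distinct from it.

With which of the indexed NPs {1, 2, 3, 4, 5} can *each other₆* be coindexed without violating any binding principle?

{3}

*each other* is an anaphor, so Principle A applies: it must be bound in its binding domain.
Binding domain of *each other₆*: the embedded TP, whose subject is the diplomats₃.
*the athletes₁* c-commands the anaphor but is outside its binding domain → cannot satisfy Principle A.
*the architects₂* c-commands the anaphor but is outside its binding domain → cannot satisfy Principle A.
*the diplomats₃* c-commands the anaphor within its binding domain → licit binder.
*the twins₄* does not c-command the anaphor → cannot bind it.
*the editors₅* does not c-command the anaphor → cannot bind it.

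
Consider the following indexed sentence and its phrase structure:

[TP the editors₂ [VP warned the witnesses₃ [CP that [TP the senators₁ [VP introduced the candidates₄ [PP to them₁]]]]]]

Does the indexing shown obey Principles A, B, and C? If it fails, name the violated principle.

Principle B

The two coindexed NPs are *the senators₁* and *them₁*.
*them₁* is a pronoun. Its binding domain is the embedded TP, whose subject is the senators₁.
*the senators₁* c-commands it within that domain and carries the same index.
The pronoun is locally bound → Principle B violation.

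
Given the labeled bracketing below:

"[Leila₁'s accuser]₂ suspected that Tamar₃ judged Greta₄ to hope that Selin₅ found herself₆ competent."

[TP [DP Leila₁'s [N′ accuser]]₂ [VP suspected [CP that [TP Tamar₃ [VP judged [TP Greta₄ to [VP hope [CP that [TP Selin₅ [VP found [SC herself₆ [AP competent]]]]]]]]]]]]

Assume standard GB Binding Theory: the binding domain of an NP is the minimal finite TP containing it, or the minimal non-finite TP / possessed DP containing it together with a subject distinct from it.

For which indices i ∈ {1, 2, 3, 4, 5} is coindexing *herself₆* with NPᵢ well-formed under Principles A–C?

{5}

*herself* is an anaphor, so Principle A applies: it must be bound in its binding domain.
Binding domain of *herself₆*: the embedded TP, whose subject is Selin₅.
*Leila₁* does not c-command the anaphor → cannot bind it.
*[Leila₁'s accuser]₂* c-commands the anaphor but is outside its binding domain → cannot satisfy Principle A.
*Tamar₃* c-commands the anaphor but is outside its binding domain → cannot satisfy Principle A.
*Greta₄* c-commands the anaphor but is outside its binding domain → cannot satisfy Principle A.
*Selin₅* c-commands the anaphor within its binding domain → licit binder.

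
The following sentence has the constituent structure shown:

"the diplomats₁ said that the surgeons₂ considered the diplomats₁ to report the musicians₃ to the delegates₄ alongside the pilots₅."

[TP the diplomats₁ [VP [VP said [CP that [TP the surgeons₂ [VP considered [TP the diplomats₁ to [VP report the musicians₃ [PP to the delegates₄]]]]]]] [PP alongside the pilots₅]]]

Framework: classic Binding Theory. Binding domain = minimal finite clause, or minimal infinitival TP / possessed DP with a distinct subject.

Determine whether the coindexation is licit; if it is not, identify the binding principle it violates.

The two coindexed NPs are *the diplomats₁* (the lower occurrence) and *the diplomats₁* (the higher occurrence).
*the diplomats₁* (the lower occurrence) is an R-expression. Principle C requires it to be free everywhere.
*the diplomats₁* (the higher occurrence) c-commands it and carries the same index.
The R-expression is bound → Principle C violation.

Principle C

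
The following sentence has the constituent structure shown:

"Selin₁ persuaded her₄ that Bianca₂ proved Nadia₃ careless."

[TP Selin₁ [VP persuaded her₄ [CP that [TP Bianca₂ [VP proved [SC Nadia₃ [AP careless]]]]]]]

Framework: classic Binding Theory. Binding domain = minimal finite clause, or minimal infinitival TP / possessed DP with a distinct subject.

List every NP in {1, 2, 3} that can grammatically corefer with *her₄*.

*her* is a pronoun, so Principle B applies: it must be free in its binding domain.
Binding domain of *her₄*: the matrix TP, whose subject is Selin₁.
*Selin₁* c-commands the pronoun within its binding domain → coindexation would violate Principle B.
*Bianca₂*: the pronoun c-commands this R-expression → coindexation would violate Principle C on *Bianca₂*.
*Nadia₃*: the pronoun c-commands this R-expression → coindexation would violate Principle C on *Nadia₃*.

none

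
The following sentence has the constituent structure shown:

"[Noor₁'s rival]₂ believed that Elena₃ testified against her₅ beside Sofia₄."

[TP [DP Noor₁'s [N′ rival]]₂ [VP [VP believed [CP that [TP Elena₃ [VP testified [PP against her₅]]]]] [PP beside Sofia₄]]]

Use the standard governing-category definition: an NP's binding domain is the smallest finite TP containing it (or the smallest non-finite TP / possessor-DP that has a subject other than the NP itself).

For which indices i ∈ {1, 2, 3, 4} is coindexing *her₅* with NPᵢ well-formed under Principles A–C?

{1, 2, 4}

*her* is a pronoun, so Principle B applies: it must be free in its binding domain.
Binding domain of *her₅*: the embedded TP, whose subject is Elena₃.
*Noor₁* and the pronoun do not c-command one another → neither Principle B nor Principle C is at stake; coindexation permitted.
*[Noor₁'s rival]₂* c-commands the pronoun but from outside its binding domain, and is not c-commanded by it → coindexation permitted.
*Elena₃* c-commands the pronoun within its binding domain → coindexation would violate Principle B.
*Sofia₄* and the pronoun do not c-command one another → neither Principle B nor Principle C is at stake; coindexation permitted.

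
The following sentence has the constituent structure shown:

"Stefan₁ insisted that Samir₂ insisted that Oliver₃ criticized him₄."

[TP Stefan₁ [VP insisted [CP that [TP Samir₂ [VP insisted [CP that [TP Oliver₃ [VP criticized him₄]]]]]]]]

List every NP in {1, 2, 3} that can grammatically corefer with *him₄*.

{1, 2}

*him* is a pronoun, so Principle B applies: it must be free in its binding domain.
Binding domain of *him₄*: the embedded TP, whose subject is Oliver₃.
*Stefan₁* c-commands the pronoun but from outside its binding domain, and is not c-commanded by it → coindexation permitted.
*Samir₂* c-commands the pronoun but from outside its binding domain, and is not c-commanded by it → coindexation permitted.
*Oliver₃* c-commands the pronoun within its binding domain → coindexation would violate Principle B.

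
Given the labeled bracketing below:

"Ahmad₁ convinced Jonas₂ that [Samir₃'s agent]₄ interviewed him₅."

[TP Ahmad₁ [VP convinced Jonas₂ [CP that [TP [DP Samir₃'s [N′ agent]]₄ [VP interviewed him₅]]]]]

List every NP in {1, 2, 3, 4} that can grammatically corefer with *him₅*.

*him* is a pronoun, so Principle B applies: it must be free in its binding domain.
Binding domain of *him₅*: the embedded TP, whose subject is [Samir₃'s agent]₄.
*Ahmad₁* c-commands the pronoun but from outside its binding domain, and is not c-commanded by it → coindexation permitted.
*Jonas₂* c-commands the pronoun but from outside its binding domain, and is not c-commanded by it → coindexation permitted.
*Samir₃* and the pronoun do not c-command one another → neither Principle B nor Principle C is at stake; coindexation permitted.
*[Samir₃'s agent]₄* c-commands the pronoun within its binding domain → coindexation would violate Principle B.

{1, 2, 3}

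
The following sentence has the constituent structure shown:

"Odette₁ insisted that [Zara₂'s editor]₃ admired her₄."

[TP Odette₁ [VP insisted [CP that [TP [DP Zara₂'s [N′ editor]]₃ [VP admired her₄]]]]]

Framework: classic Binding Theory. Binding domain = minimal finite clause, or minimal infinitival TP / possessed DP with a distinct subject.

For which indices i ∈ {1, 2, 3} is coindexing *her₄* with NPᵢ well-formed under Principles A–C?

{1, 2}

*her* is a pronoun, so Principle B applies: it must be free in its binding domain.
Binding domain of *her₄*: the embedded TP, whose subject is [Zara₂'s editor]₃.
*Odette₁* c-commands the pronoun but from outside its binding domain, and is not c-commanded by it → coindexation permitted.
*Zara₂* and the pronoun do not c-command one another → neither Principle B nor Principle C is at stake; coindexation permitted.
*[Zara₂'s editor]₃* c-commands the pronoun within its binding domain → coindexation would violate Principle B.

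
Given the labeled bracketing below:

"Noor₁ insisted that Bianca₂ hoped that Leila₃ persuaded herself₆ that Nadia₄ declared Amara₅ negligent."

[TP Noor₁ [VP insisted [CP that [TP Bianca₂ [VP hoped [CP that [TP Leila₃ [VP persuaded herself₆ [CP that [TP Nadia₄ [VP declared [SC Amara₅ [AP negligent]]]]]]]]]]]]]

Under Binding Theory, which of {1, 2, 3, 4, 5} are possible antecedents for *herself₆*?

*herself* is an anaphor, so Principle A applies: it must be bound in its binding domain.
Binding domain of *herself₆*: the embedded TP, whose subject is Leila₃.
*Noor₁* c-commands the anaphor but is outside its binding domain → cannot satisfy Principle A.
*Bianca₂* c-commands the anaphor but is outside its binding domain → cannot satisfy Principle A.
*Leila₃* c-commands the anaphor within its binding domain → licit binder.
*Nadia₄* does not c-command the anaphor → cannot bind it.
*Amara₅* does not c-command the anaphor → cannot bind it.

{3}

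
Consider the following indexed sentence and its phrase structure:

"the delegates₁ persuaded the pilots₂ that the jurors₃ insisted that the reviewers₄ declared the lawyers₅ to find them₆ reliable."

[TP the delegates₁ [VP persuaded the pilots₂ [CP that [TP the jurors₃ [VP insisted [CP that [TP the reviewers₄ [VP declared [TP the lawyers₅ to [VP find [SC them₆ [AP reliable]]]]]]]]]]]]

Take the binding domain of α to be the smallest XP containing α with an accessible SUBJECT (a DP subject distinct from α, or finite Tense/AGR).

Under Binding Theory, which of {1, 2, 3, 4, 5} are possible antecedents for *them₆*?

{1, 2, 3, 4}

*them* is a pronoun, so Principle B applies: it must be free in its binding domain.
Binding domain of *them₆*: the embedded TP, whose subject is the lawyers₅.
*the delegates₁* c-commands the pronoun but from outside its binding domain, and is not c-commanded by it → coindexation permitted.
*the pilots₂* c-commands the pronoun but from outside its binding domain, and is not c-commanded by it → coindexation permitted.
*the jurors₃* c-commands the pronoun but from outside its binding domain, and is not c-commanded by it → coindexation permitted.
*the reviewers₄* c-commands the pronoun but from outside its binding domain, and is not c-commanded by it → coindexation permitted.
*the lawyers₅* c-commands the pronoun within its binding domain → coindexation would violate Principle B.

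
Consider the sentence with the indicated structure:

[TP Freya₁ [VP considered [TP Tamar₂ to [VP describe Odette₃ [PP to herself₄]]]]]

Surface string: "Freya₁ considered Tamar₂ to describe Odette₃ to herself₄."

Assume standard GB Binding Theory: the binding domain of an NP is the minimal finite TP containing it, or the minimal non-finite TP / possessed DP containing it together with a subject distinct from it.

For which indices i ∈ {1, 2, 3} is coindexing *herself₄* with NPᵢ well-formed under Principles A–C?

*herself* is an anaphor, so Principle A applies: it must be bound in its binding domain.
Binding domain of *herself₄*: the embedded TP, whose subject is Tamar₂.
*Freya₁* c-commands the anaphor but is outside its binding domain → cannot satisfy Principle A.
*Tamar₂* c-commands the anaphor within its binding domain → licit binder.
*Odette₃* c-commands the anaphor within its binding domain → licit binder.

{2, 3}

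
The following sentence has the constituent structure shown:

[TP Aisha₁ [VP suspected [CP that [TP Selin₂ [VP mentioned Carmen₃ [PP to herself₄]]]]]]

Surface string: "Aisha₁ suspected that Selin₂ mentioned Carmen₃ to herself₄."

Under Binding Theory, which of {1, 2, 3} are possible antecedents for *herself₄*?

{2, 3}

*herself* is an anaphor, so Principle A applies: it must be bound in its binding domain.
Binding domain of *herself₄*: the embedded TP, whose subject is Selin₂.
*Aisha₁* c-commands the anaphor but is outside its binding domain → cannot satisfy Principle A.
*Selin₂* c-commands the anaphor within its binding domain → licit binder.
*Carmen₃* c-commands the anaphor within its binding domain → licit binder.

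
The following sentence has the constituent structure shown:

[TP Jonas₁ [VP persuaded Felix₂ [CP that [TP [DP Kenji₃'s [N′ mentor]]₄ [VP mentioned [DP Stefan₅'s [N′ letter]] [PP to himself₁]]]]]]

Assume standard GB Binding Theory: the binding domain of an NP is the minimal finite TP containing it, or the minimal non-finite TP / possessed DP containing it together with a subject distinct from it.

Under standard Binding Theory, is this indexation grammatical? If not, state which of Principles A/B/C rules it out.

Principle A

The two coindexed NPs are *Jonas₁* and *himself₁*.
*himself₁* is an anaphor. Principle A requires it to be bound within its binding domain — the embedded TP, whose subject is [Kenji₃'s mentor]₄.
Within that domain it is c-commanded by *[Kenji₃'s mentor]₄*, which does not share its index.
*Jonas₁* does c-command the anaphor, but from outside its binding domain.
The anaphor is unbound in its domain → Principle A violation.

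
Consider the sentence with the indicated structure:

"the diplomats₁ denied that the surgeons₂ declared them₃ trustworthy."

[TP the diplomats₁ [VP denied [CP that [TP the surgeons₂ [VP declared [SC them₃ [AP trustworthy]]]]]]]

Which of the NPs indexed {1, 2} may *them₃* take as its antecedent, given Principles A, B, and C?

{1}

*them* is a pronoun, so Principle B applies: it must be free in its binding domain.
Binding domain of *them₃*: the embedded TP, whose subject is the surgeons₂.
*the diplomats₁* c-commands the pronoun but from outside its binding domain, and is not c-commanded by it → coindexation permitted.
*the surgeons₂* c-commands the pronoun within its binding domain → coindexation would violate Principle B.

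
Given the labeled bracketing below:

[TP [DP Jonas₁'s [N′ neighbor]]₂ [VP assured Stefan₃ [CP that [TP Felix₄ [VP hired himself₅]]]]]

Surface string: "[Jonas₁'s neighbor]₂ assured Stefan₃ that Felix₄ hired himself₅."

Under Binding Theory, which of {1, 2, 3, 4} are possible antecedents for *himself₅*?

*himself* is an anaphor, so Principle A applies: it must be bound in its binding domain.
Binding domain of *himself₅*: the embedded TP, whose subject is Felix₄.
*Jonas₁* does not c-command the anaphor → cannot bind it.
*[Jonas₁'s neighbor]₂* c-commands the anaphor but is outside its binding domain → cannot satisfy Principle A.
*Stefan₃* c-commands the anaphor but is outside its binding domain → cannot satisfy Principle A.
*Felix₄* c-commands the anaphor within its binding domain → licit binder.

{4}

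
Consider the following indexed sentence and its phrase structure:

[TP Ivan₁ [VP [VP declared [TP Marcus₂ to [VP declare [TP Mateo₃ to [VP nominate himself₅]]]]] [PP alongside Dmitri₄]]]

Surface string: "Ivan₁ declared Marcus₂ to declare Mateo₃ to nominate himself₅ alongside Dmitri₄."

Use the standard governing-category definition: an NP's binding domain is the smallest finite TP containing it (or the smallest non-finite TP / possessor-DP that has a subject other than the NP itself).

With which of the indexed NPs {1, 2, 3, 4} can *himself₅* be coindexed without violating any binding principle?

{3}

*himself* is an anaphor, so Principle A applies: it must be bound in its binding domain.
Binding domain of *himself₅*: the embedded TP, whose subject is Mateo₃.
*Ivan₁* c-commands the anaphor but is outside its binding domain → cannot satisfy Principle A.
*Marcus₂* c-commands the anaphor but is outside its binding domain → cannot satisfy Principle A.
*Mateo₃* c-commands the anaphor within its binding domain → licit binder.
*Dmitri₄* does not c-command the anaphor → cannot bind it.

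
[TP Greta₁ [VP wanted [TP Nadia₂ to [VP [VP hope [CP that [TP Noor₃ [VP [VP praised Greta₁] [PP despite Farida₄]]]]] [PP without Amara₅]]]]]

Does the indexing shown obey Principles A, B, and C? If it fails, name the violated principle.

Principle C

The two coindexed NPs are *Greta₁* (the lower occurrence) and *Greta₁* (the higher occurrence).
*Greta₁* (the lower occurrence) is an R-expression. Principle C requires it to be free everywhere.
*Greta₁* (the higher occurrence) c-commands it and carries the same index.
The R-expression is bound → Principle C violation.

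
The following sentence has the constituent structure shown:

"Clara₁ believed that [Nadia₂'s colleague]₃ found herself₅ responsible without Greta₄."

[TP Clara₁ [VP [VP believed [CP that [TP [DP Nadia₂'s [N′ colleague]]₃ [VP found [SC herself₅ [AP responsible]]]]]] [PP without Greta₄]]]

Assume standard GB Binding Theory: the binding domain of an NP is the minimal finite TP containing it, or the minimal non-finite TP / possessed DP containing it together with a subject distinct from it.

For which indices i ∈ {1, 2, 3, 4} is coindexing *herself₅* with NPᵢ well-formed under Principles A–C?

{3}

*herself* is an anaphor, so Principle A applies: it must be bound in its binding domain.
Binding domain of *herself₅*: the embedded TP, whose subject is [Nadia₂'s colleague]₃.
*Clara₁* c-commands the anaphor but is outside its binding domain → cannot satisfy Principle A.
*Nadia₂* does not c-command the anaphor → cannot bind it.
*[Nadia₂'s colleague]₃* c-commands the anaphor within its binding domain → licit binder.
*Greta₄* does not c-command the anaphor → cannot bind it.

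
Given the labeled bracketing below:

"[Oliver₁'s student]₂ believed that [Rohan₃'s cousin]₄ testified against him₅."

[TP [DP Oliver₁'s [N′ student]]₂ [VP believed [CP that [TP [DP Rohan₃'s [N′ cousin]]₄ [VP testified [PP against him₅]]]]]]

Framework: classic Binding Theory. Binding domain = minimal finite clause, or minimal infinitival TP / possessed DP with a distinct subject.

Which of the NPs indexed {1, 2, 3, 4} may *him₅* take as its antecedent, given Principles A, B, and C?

*him* is a pronoun, so Principle B applies: it must be free in its binding domain.
Binding domain of *him₅*: the embedded TP, whose subject is [Rohan₃'s cousin]₄.
*Oliver₁* and the pronoun do not c-command one another → neither Principle B nor Principle C is at stake; coindexation permitted.
*[Oliver₁'s student]₂* c-commands the pronoun but from outside its binding domain, and is not c-commanded by it → coindexation permitted.
*Rohan₃* and the pronoun do not c-command one another → neither Principle B nor Principle C is at stake; coindexation permitted.
*[Rohan₃'s cousin]₄* c-commands the pronoun within its binding domain → coindexation would violate Principle B.

{1, 2, 3}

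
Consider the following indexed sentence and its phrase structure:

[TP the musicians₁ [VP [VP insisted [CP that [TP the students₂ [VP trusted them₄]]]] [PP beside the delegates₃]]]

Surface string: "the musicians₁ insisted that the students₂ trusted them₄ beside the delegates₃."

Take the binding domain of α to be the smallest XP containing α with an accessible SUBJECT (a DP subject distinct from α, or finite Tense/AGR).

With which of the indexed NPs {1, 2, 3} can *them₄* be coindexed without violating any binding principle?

*them* is a pronoun, so Principle B applies: it must be free in its binding domain.
Binding domain of *them₄*: the embedded TP, whose subject is the students₂.
*the musicians₁* c-commands the pronoun but from outside its binding domain, and is not c-commanded by it → coindexation permitted.
*the students₂* c-commands the pronoun within its binding domain → coindexation would violate Principle B.
*the delegates₃* and the pronoun do not c-command one another → neither Principle B nor Principle C is at stake; coindexation permitted.

{1, 3}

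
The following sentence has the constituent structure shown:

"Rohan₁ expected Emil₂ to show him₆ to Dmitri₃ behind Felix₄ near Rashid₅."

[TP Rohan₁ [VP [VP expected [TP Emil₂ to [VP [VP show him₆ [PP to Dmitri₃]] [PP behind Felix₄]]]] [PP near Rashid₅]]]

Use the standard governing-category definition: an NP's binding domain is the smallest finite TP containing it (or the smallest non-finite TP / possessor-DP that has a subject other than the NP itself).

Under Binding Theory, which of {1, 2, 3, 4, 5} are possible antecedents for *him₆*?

*him* is a pronoun, so Principle B applies: it must be free in its binding domain.
Binding domain of *him₆*: the embedded TP, whose subject is Emil₂.
*Rohan₁* c-commands the pronoun but from outside its binding domain, and is not c-commanded by it → coindexation permitted.
*Emil₂* c-commands the pronoun within its binding domain → coindexation would violate Principle B.
*Dmitri₃*: the pronoun c-commands this R-expression → coindexation would violate Principle C on *Dmitri₃*.
*Felix₄* and the pronoun do not c-command one another → neither Principle B nor Principle C is at stake; coindexation permitted.
*Rashid₅* and the pronoun do not c-command one another → neither Principle B nor Principle C is at stake; coindexation permitted.

{1, 4, 5}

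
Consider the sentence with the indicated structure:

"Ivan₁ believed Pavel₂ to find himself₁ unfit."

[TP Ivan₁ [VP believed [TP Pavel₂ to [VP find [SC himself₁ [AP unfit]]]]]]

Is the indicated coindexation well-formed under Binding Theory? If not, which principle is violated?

Principle A

The two coindexed NPs are *Ivan₁* and *himself₁*.
*himself₁* is an anaphor. Principle A requires it to be bound within its binding domain — the embedded TP, whose subject is Pavel₂.
Within that domain it is c-commanded by *Pavel₂*, which does not share its index.
*Ivan₁* does c-command the anaphor, but from outside its binding domain.
The anaphor is unbound in its domain → Principle A violation.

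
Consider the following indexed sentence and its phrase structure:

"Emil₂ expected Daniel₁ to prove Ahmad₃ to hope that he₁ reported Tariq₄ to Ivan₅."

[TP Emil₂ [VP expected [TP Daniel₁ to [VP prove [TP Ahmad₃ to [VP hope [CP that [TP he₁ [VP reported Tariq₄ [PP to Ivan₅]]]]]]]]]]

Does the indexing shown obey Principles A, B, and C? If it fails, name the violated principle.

The two coindexed NPs are *Daniel₁* and *he₁*.
*he₁* is a pronoun; nothing c-commands it within its binding domain (the embedded TP.), so Principle B holds trivially.
*Daniel₁* is an R-expression; *he₁* does not c-command it, and no other NP shares its index, so Principle C is satisfied.
All principles are respected.

grammatical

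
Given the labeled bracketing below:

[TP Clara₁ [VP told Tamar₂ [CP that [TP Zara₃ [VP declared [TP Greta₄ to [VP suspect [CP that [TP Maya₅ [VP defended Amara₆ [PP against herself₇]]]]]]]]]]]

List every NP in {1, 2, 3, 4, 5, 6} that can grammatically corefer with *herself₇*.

{5, 6}

*herself* is an anaphor, so Principle A applies: it must be bound in its binding domain.
Binding domain of *herself₇*: the embedded TP, whose subject is Maya₅.
*Clara₁* c-commands the anaphor but is outside its binding domain → cannot satisfy Principle A.
*Tamar₂* c-commands the anaphor but is outside its binding domain → cannot satisfy Principle A.
*Zara₃* c-commands the anaphor but is outside its binding domain → cannot satisfy Principle A.
*Greta₄* c-commands the anaphor but is outside its binding domain → cannot satisfy Principle A.
*Maya₅* c-commands the anaphor within its binding domain → licit binder.
*Amara₆* c-commands the anaphor within its binding domain → licit binder.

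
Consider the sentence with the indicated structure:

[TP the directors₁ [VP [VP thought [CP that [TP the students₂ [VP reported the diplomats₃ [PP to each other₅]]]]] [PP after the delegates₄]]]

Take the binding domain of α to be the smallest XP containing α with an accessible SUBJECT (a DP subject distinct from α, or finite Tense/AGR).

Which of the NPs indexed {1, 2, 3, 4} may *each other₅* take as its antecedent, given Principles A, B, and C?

{2, 3}

*each other* is an anaphor, so Principle A applies: it must be bound in its binding domain.
Binding domain of *each other₅*: the embedded TP, whose subject is the students₂.
*the directors₁* c-commands the anaphor but is outside its binding domain → cannot satisfy Principle A.
*the students₂* c-commands the anaphor within its binding domain → licit binder.
*the diplomats₃* c-commands the anaphor within its binding domain → licit binder.
*the delegates₄* does not c-command the anaphor → cannot bind it.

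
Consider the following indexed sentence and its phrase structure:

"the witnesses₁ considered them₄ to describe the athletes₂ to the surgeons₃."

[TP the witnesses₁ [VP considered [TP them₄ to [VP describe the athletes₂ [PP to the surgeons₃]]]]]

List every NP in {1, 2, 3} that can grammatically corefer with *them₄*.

none

*them* is a pronoun, so Principle B applies: it must be free in its binding domain.
Binding domain of *them₄*: the matrix TP, whose subject is the witnesses₁.
*the witnesses₁* c-commands the pronoun within its binding domain → coindexation would violate Principle B.
*the athletes₂*: the pronoun c-commands this R-expression → coindexation would violate Principle C on *the athletes₂*.
*the surgeons₃*: the pronoun c-commands this R-expression → coindexation would violate Principle C on *the surgeons₃*.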